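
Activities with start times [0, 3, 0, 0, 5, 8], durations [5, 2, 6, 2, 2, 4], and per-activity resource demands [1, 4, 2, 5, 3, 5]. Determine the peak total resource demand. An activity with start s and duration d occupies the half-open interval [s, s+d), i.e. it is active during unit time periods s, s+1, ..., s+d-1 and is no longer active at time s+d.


Each activity i is active on [start_i, start_i + duration_i).
Compute total resource usage per time slot:
  t=0: active resources = [1, 2, 5], total = 8
  t=1: active resources = [1, 2, 5], total = 8
  t=2: active resources = [1, 2], total = 3
  t=3: active resources = [1, 4, 2], total = 7
  t=4: active resources = [1, 4, 2], total = 7
  t=5: active resources = [2, 3], total = 5
  t=6: active resources = [3], total = 3
  t=7: active resources = [], total = 0
  t=8: active resources = [5], total = 5
  t=9: active resources = [5], total = 5
  t=10: active resources = [5], total = 5
  t=11: active resources = [5], total = 5
Peak resource demand = 8

8


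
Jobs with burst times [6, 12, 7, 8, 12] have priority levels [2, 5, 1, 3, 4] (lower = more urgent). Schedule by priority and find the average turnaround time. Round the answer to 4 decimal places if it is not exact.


Sort by priority (ascending = highest first):
Order: [(1, 7), (2, 6), (3, 8), (4, 12), (5, 12)]
Completion times:
  Priority 1, burst=7, C=7
  Priority 2, burst=6, C=13
  Priority 3, burst=8, C=21
  Priority 4, burst=12, C=33
  Priority 5, burst=12, C=45
Average turnaround = 119/5 = 23.8

23.8


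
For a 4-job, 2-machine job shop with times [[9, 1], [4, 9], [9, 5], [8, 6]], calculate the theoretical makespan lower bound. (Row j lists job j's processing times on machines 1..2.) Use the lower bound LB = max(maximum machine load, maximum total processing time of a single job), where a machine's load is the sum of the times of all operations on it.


Machine loads:
  Machine 1: 9 + 4 + 9 + 8 = 30
  Machine 2: 1 + 9 + 5 + 6 = 21
Max machine load = 30
Job totals:
  Job 1: 10
  Job 2: 13
  Job 3: 14
  Job 4: 14
Max job total = 14
Lower bound = max(30, 14) = 30

30


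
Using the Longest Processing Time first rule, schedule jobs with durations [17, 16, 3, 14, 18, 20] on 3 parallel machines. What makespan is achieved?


Sort jobs in decreasing order (LPT): [20, 18, 17, 16, 14, 3]
Assign each job to the least loaded machine:
  Machine 1: jobs [20, 3], load = 23
  Machine 2: jobs [18, 14], load = 32
  Machine 3: jobs [17, 16], load = 33
Makespan = max load = 33

33


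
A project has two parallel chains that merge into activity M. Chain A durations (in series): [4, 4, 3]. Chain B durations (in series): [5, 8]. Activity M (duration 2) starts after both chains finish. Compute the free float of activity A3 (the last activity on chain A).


ES(A3) = sum of predecessors on chain A = 8
EF(A3) = ES + duration = 8 + 3 = 11
Successor of A3 is M. ES(M) = max(sum(A), sum(B)) = max(11, 13) = 13
Free float = ES(successor) - EF(current) = 13 - 11 = 2

2


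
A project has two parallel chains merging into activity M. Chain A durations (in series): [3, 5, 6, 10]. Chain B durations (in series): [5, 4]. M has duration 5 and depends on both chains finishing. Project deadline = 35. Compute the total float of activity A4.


Forward pass: ES(A4) = sum of predecessors on chain A = 14
EF = ES + duration = 14 + 10 = 24
Backward pass: LF(M) = deadline = 35; LS(M) = 35 - 5 = 30
LF(A4) = LS(M) - sum(successors on chain A) = 30 - 0 = 30
LS = LF - duration = 30 - 10 = 20
Total float = LS - ES = 20 - 14 = 6

6


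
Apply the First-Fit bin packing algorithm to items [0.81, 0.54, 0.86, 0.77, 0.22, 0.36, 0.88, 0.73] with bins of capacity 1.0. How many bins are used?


Place items sequentially using First-Fit:
  Item 0.81 -> new Bin 1
  Item 0.54 -> new Bin 2
  Item 0.86 -> new Bin 3
  Item 0.77 -> new Bin 4
  Item 0.22 -> Bin 2 (now 0.76)
  Item 0.36 -> new Bin 5
  Item 0.88 -> new Bin 6
  Item 0.73 -> new Bin 7
Total bins used = 7

7


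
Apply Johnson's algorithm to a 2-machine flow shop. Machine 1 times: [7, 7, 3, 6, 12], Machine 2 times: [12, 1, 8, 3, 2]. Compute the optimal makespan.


Apply Johnson's rule:
  Group 1 (a <= b): [(3, 3, 8), (1, 7, 12)]
  Group 2 (a > b): [(4, 6, 3), (5, 12, 2), (2, 7, 1)]
Optimal job order: [3, 1, 4, 5, 2]
Schedule:
  Job 3: M1 done at 3, M2 done at 11
  Job 1: M1 done at 10, M2 done at 23
  Job 4: M1 done at 16, M2 done at 26
  Job 5: M1 done at 28, M2 done at 30
  Job 2: M1 done at 35, M2 done at 36
Makespan = 36

36


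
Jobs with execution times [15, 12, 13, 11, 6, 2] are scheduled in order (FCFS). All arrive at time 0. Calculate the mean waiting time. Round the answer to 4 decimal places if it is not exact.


FCFS order (as given): [15, 12, 13, 11, 6, 2]
Waiting times:
  Job 1: wait = 0
  Job 2: wait = 15
  Job 3: wait = 27
  Job 4: wait = 40
  Job 5: wait = 51
  Job 6: wait = 57
Sum of waiting times = 190
Average waiting time = 190/6 = 31.6667

31.6667


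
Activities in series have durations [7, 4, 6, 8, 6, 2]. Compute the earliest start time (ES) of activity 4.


Activity 4 starts after activities 1 through 3 complete.
Predecessor durations: [7, 4, 6]
ES = 7 + 4 + 6 = 17

17


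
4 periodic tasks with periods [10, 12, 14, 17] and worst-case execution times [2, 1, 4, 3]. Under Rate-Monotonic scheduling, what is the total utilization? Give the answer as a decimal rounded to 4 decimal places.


Compute individual utilizations (exact fractions):
  Task 1: C/T = 2/10 = 1/5 (approx. 0.2)
  Task 2: C/T = 1/12 (approx. 0.0833)
  Task 3: C/T = 4/14 = 2/7 (approx. 0.2857)
  Task 4: C/T = 3/17 (approx. 0.1765)
Total utilization U = 1/5 + 1/12 + 2/7 + 3/17 = 5323/7140
Rounded to 4 decimal places: U = 0.7455
RM (Liu & Layland) bound for 4 tasks = 0.756828; compare with U = 5323/7140 (approx. 0.745518)
U <= bound, so schedulable by RM sufficient condition.

0.7455


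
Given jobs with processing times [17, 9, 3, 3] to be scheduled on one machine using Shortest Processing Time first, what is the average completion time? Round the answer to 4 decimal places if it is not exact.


Sort jobs by processing time (SPT order): [3, 3, 9, 17]
Compute completion times sequentially:
  Job 1: processing = 3, completes at 3
  Job 2: processing = 3, completes at 6
  Job 3: processing = 9, completes at 15
  Job 4: processing = 17, completes at 32
Sum of completion times = 56
Average completion time = 56/4 = 14.0

14.0


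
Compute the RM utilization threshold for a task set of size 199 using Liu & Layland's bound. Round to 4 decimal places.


Compute 2^(1/199) = 1.0034892249
Subtract 1: 1.0034892249 - 1 = 0.0034892249
Multiply by n: 199 * 0.0034892249 = 0.6943557551
Round to 4 dp: 0.6944

0.6944


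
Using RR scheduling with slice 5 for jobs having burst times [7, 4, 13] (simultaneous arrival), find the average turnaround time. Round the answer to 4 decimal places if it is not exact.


Time quantum = 5
Execution trace:
  J1 runs 5 units, time = 5
  J2 runs 4 units, time = 9
  J3 runs 5 units, time = 14
  J1 runs 2 units, time = 16
  J3 runs 5 units, time = 21
  J3 runs 3 units, time = 24
Finish times: [16, 9, 24]
Average turnaround = 49/3 = 16.3333

16.3333


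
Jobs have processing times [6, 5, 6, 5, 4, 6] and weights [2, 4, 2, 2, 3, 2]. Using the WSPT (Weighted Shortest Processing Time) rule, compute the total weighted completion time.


Compute p/w ratios and sort ascending (WSPT): [(5, 4), (4, 3), (5, 2), (6, 2), (6, 2), (6, 2)]
Compute weighted completion times:
  Job (p=5,w=4): C=5, w*C=4*5=20
  Job (p=4,w=3): C=9, w*C=3*9=27
  Job (p=5,w=2): C=14, w*C=2*14=28
  Job (p=6,w=2): C=20, w*C=2*20=40
  Job (p=6,w=2): C=26, w*C=2*26=52
  Job (p=6,w=2): C=32, w*C=2*32=64
Total weighted completion time = 231

231


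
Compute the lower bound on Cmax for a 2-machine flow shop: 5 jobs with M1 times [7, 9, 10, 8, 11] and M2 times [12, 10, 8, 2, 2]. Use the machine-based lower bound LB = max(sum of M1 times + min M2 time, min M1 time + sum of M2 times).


LB1 = sum(M1 times) + min(M2 times) = 45 + 2 = 47
LB2 = min(M1 times) + sum(M2 times) = 7 + 34 = 41
Lower bound = max(LB1, LB2) = max(47, 41) = 47

47


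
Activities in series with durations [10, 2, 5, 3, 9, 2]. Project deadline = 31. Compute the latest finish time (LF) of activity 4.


LF(activity 4) = deadline - sum of successor durations
Successors: activities 5 through 6 with durations [9, 2]
Sum of successor durations = 11
LF = 31 - 11 = 20

20


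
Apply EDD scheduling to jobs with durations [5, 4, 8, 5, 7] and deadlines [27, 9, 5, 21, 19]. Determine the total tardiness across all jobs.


Sort by due date (EDD order): [(8, 5), (4, 9), (7, 19), (5, 21), (5, 27)]
Compute completion times and tardiness:
  Job 1: p=8, d=5, C=8, tardiness=max(0,8-5)=3
  Job 2: p=4, d=9, C=12, tardiness=max(0,12-9)=3
  Job 3: p=7, d=19, C=19, tardiness=max(0,19-19)=0
  Job 4: p=5, d=21, C=24, tardiness=max(0,24-21)=3
  Job 5: p=5, d=27, C=29, tardiness=max(0,29-27)=2
Total tardiness = 11

11


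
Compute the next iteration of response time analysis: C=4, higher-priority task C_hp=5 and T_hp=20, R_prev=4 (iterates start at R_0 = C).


R_next = C + ceil(R_prev / T_hp) * C_hp
ceil(4 / 20) = ceil(0.2) = 1
Interference = 1 * 5 = 5
R_next = 4 + 5 = 9

9


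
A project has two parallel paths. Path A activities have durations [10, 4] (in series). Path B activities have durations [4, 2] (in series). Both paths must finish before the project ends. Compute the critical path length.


Path A total = 10 + 4 = 14
Path B total = 4 + 2 = 6
Critical path = longest path = max(14, 6) = 14

14


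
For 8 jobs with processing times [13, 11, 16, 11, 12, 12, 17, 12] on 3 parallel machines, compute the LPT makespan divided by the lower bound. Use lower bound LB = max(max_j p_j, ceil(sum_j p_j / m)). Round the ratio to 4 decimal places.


LPT order: [17, 16, 13, 12, 12, 12, 11, 11]
Machine loads after assignment: [29, 39, 36]
LPT makespan = 39
Lower bound = max(max_job, ceil(total/3)) = max(17, 35) = 35
Ratio = 39 / 35 = 1.1143

1.1143


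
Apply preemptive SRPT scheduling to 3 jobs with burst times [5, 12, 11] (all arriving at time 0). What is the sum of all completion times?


Since all jobs arrive at t=0, SRPT equals SPT ordering.
SPT order: [5, 11, 12]
Completion times:
  Job 1: p=5, C=5
  Job 2: p=11, C=16
  Job 3: p=12, C=28
Total completion time = 5 + 16 + 28 = 49

49


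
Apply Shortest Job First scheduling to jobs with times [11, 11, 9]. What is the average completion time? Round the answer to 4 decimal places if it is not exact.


SJF order (ascending): [9, 11, 11]
Completion times:
  Job 1: burst=9, C=9
  Job 2: burst=11, C=20
  Job 3: burst=11, C=31
Average completion = 60/3 = 20.0

20.0


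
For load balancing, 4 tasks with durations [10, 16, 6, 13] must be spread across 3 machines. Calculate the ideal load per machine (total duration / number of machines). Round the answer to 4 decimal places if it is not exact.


Total processing time = 10 + 16 + 6 + 13 = 45
Number of machines = 3
Ideal balanced load = 45 / 3 = 15.0

15.0


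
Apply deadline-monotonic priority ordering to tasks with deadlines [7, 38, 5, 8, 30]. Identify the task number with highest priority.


Sort tasks by relative deadline (ascending):
  Task 3: deadline = 5
  Task 1: deadline = 7
  Task 4: deadline = 8
  Task 5: deadline = 30
  Task 2: deadline = 38
Priority order (highest first): [3, 1, 4, 5, 2]
Highest priority task = 3

3


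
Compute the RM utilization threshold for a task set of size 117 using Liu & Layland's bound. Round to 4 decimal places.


Compute 2^(1/117) = 1.0059419185
Subtract 1: 1.0059419185 - 1 = 0.0059419185
Multiply by n: 117 * 0.0059419185 = 0.6952044645
Round to 4 dp: 0.6952

0.6952


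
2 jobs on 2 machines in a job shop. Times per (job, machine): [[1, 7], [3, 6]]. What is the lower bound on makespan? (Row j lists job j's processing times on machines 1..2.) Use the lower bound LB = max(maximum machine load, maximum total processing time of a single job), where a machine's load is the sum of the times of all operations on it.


Machine loads:
  Machine 1: 1 + 3 = 4
  Machine 2: 7 + 6 = 13
Max machine load = 13
Job totals:
  Job 1: 8
  Job 2: 9
Max job total = 9
Lower bound = max(13, 9) = 13

13


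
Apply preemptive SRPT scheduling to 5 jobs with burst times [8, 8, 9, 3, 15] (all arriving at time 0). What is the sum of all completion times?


Since all jobs arrive at t=0, SRPT equals SPT ordering.
SPT order: [3, 8, 8, 9, 15]
Completion times:
  Job 1: p=3, C=3
  Job 2: p=8, C=11
  Job 3: p=8, C=19
  Job 4: p=9, C=28
  Job 5: p=15, C=43
Total completion time = 3 + 11 + 19 + 28 + 43 = 104

104


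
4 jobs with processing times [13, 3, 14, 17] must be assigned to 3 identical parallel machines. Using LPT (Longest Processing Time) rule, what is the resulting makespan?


Sort jobs in decreasing order (LPT): [17, 14, 13, 3]
Assign each job to the least loaded machine:
  Machine 1: jobs [17], load = 17
  Machine 2: jobs [14], load = 14
  Machine 3: jobs [13, 3], load = 16
Makespan = max load = 17

17


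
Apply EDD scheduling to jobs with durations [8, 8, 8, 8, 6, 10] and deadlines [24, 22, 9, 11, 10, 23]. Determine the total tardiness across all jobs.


Sort by due date (EDD order): [(8, 9), (6, 10), (8, 11), (8, 22), (10, 23), (8, 24)]
Compute completion times and tardiness:
  Job 1: p=8, d=9, C=8, tardiness=max(0,8-9)=0
  Job 2: p=6, d=10, C=14, tardiness=max(0,14-10)=4
  Job 3: p=8, d=11, C=22, tardiness=max(0,22-11)=11
  Job 4: p=8, d=22, C=30, tardiness=max(0,30-22)=8
  Job 5: p=10, d=23, C=40, tardiness=max(0,40-23)=17
  Job 6: p=8, d=24, C=48, tardiness=max(0,48-24)=24
Total tardiness = 64

64


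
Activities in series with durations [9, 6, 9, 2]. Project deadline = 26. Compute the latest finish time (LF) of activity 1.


LF(activity 1) = deadline - sum of successor durations
Successors: activities 2 through 4 with durations [6, 9, 2]
Sum of successor durations = 17
LF = 26 - 17 = 9

9


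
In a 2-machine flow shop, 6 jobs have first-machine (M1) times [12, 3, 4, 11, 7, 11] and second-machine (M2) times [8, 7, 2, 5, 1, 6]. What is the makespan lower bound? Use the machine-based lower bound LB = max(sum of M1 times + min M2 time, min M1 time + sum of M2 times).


LB1 = sum(M1 times) + min(M2 times) = 48 + 1 = 49
LB2 = min(M1 times) + sum(M2 times) = 3 + 29 = 32
Lower bound = max(LB1, LB2) = max(49, 32) = 49

49


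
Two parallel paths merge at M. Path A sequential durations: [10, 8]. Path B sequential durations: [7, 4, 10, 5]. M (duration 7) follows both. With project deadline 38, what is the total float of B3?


Forward pass: ES(B3) = sum of predecessors on chain B = 11
EF = ES + duration = 11 + 10 = 21
Backward pass: LF(M) = deadline = 38; LS(M) = 38 - 7 = 31
LF(B3) = LS(M) - sum(successors on chain B) = 31 - 5 = 26
LS = LF - duration = 26 - 10 = 16
Total float = LS - ES = 16 - 11 = 5

5


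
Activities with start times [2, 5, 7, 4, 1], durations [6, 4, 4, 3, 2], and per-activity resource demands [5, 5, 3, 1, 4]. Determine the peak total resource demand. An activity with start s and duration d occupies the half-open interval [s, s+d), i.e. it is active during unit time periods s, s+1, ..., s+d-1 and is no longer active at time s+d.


Each activity i is active on [start_i, start_i + duration_i).
Compute total resource usage per time slot:
  t=0: active resources = [], total = 0
  t=1: active resources = [4], total = 4
  t=2: active resources = [5, 4], total = 9
  t=3: active resources = [5], total = 5
  t=4: active resources = [5, 1], total = 6
  t=5: active resources = [5, 5, 1], total = 11
  t=6: active resources = [5, 5, 1], total = 11
  t=7: active resources = [5, 5, 3], total = 13
  t=8: active resources = [5, 3], total = 8
  t=9: active resources = [3], total = 3
  t=10: active resources = [3], total = 3
Peak resource demand = 13

13


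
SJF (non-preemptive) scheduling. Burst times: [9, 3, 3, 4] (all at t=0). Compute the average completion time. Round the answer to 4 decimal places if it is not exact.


SJF order (ascending): [3, 3, 4, 9]
Completion times:
  Job 1: burst=3, C=3
  Job 2: burst=3, C=6
  Job 3: burst=4, C=10
  Job 4: burst=9, C=19
Average completion = 38/4 = 9.5

9.5


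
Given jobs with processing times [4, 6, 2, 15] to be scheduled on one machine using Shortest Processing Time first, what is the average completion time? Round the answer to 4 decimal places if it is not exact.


Sort jobs by processing time (SPT order): [2, 4, 6, 15]
Compute completion times sequentially:
  Job 1: processing = 2, completes at 2
  Job 2: processing = 4, completes at 6
  Job 3: processing = 6, completes at 12
  Job 4: processing = 15, completes at 27
Sum of completion times = 47
Average completion time = 47/4 = 11.75

11.75


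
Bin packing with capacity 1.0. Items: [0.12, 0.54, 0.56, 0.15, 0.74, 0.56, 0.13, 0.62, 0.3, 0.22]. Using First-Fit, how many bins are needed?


Place items sequentially using First-Fit:
  Item 0.12 -> new Bin 1
  Item 0.54 -> Bin 1 (now 0.66)
  Item 0.56 -> new Bin 2
  Item 0.15 -> Bin 1 (now 0.81)
  Item 0.74 -> new Bin 3
  Item 0.56 -> new Bin 4
  Item 0.13 -> Bin 1 (now 0.94)
  Item 0.62 -> new Bin 5
  Item 0.3 -> Bin 2 (now 0.86)
  Item 0.22 -> Bin 3 (now 0.96)
Total bins used = 5

5


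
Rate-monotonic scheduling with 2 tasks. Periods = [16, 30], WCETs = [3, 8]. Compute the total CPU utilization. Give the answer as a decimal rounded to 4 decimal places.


Compute individual utilizations (exact fractions):
  Task 1: C/T = 3/16 (approx. 0.1875)
  Task 2: C/T = 8/30 = 4/15 (approx. 0.2667)
Total utilization U = 3/16 + 4/15 = 109/240
Rounded to 4 decimal places: U = 0.4542
RM (Liu & Layland) bound for 2 tasks = 0.828427; compare with U = 109/240 (approx. 0.454167)
U <= bound, so schedulable by RM sufficient condition.

0.4542


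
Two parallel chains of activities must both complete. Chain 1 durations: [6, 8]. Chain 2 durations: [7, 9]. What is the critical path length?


Path A total = 6 + 8 = 14
Path B total = 7 + 9 = 16
Critical path = longest path = max(14, 16) = 16

16


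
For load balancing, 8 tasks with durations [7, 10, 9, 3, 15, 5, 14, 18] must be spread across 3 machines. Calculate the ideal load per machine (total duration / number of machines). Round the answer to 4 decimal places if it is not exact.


Total processing time = 7 + 10 + 9 + 3 + 15 + 5 + 14 + 18 = 81
Number of machines = 3
Ideal balanced load = 81 / 3 = 27.0

27.0


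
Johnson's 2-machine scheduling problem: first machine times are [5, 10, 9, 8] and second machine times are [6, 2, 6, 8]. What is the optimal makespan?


Apply Johnson's rule:
  Group 1 (a <= b): [(1, 5, 6), (4, 8, 8)]
  Group 2 (a > b): [(3, 9, 6), (2, 10, 2)]
Optimal job order: [1, 4, 3, 2]
Schedule:
  Job 1: M1 done at 5, M2 done at 11
  Job 4: M1 done at 13, M2 done at 21
  Job 3: M1 done at 22, M2 done at 28
  Job 2: M1 done at 32, M2 done at 34
Makespan = 34

34


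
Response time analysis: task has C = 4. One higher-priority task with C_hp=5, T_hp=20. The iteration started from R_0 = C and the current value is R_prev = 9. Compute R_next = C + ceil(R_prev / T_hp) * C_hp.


R_next = C + ceil(R_prev / T_hp) * C_hp
ceil(9 / 20) = ceil(0.45) = 1
Interference = 1 * 5 = 5
R_next = 4 + 5 = 9
R_next = R_prev, so the iteration has converged (response time = 9).

9


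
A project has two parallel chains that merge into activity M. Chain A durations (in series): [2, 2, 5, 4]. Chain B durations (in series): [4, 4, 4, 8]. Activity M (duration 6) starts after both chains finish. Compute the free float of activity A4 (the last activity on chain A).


ES(A4) = sum of predecessors on chain A = 9
EF(A4) = ES + duration = 9 + 4 = 13
Successor of A4 is M. ES(M) = max(sum(A), sum(B)) = max(13, 20) = 20
Free float = ES(successor) - EF(current) = 20 - 13 = 7

7


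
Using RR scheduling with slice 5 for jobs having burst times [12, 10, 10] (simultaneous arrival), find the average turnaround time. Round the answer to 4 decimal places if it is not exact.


Time quantum = 5
Execution trace:
  J1 runs 5 units, time = 5
  J2 runs 5 units, time = 10
  J3 runs 5 units, time = 15
  J1 runs 5 units, time = 20
  J2 runs 5 units, time = 25
  J3 runs 5 units, time = 30
  J1 runs 2 units, time = 32
Finish times: [32, 25, 30]
Average turnaround = 87/3 = 29.0

29.0


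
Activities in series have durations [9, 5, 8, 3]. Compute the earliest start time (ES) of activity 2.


Activity 2 starts after activities 1 through 1 complete.
Predecessor durations: [9]
ES = 9 = 9

9


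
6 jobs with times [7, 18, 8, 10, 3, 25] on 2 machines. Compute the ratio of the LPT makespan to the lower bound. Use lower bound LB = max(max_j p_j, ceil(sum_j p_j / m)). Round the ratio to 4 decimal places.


LPT order: [25, 18, 10, 8, 7, 3]
Machine loads after assignment: [36, 35]
LPT makespan = 36
Lower bound = max(max_job, ceil(total/2)) = max(25, 36) = 36
Ratio = 36 / 36 = 1.0

1.0


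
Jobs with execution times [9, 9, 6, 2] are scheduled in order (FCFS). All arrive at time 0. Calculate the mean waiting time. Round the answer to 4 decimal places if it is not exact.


FCFS order (as given): [9, 9, 6, 2]
Waiting times:
  Job 1: wait = 0
  Job 2: wait = 9
  Job 3: wait = 18
  Job 4: wait = 24
Sum of waiting times = 51
Average waiting time = 51/4 = 12.75

12.75


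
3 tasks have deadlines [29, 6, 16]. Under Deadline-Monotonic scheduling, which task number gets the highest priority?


Sort tasks by relative deadline (ascending):
  Task 2: deadline = 6
  Task 3: deadline = 16
  Task 1: deadline = 29
Priority order (highest first): [2, 3, 1]
Highest priority task = 2

2


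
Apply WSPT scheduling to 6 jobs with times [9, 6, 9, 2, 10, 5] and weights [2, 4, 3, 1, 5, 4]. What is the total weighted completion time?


Compute p/w ratios and sort ascending (WSPT): [(5, 4), (6, 4), (2, 1), (10, 5), (9, 3), (9, 2)]
Compute weighted completion times:
  Job (p=5,w=4): C=5, w*C=4*5=20
  Job (p=6,w=4): C=11, w*C=4*11=44
  Job (p=2,w=1): C=13, w*C=1*13=13
  Job (p=10,w=5): C=23, w*C=5*23=115
  Job (p=9,w=3): C=32, w*C=3*32=96
  Job (p=9,w=2): C=41, w*C=2*41=82
Total weighted completion time = 370

370


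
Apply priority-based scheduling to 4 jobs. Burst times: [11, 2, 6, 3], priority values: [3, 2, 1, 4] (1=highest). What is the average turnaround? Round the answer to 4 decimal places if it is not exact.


Sort by priority (ascending = highest first):
Order: [(1, 6), (2, 2), (3, 11), (4, 3)]
Completion times:
  Priority 1, burst=6, C=6
  Priority 2, burst=2, C=8
  Priority 3, burst=11, C=19
  Priority 4, burst=3, C=22
Average turnaround = 55/4 = 13.75

13.75


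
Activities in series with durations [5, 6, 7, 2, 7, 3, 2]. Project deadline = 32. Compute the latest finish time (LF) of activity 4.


LF(activity 4) = deadline - sum of successor durations
Successors: activities 5 through 7 with durations [7, 3, 2]
Sum of successor durations = 12
LF = 32 - 12 = 20

20


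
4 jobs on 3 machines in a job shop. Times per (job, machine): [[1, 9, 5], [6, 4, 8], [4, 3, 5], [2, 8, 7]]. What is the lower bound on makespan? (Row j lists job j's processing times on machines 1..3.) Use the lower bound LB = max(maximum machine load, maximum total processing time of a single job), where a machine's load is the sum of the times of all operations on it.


Machine loads:
  Machine 1: 1 + 6 + 4 + 2 = 13
  Machine 2: 9 + 4 + 3 + 8 = 24
  Machine 3: 5 + 8 + 5 + 7 = 25
Max machine load = 25
Job totals:
  Job 1: 15
  Job 2: 18
  Job 3: 12
  Job 4: 17
Max job total = 18
Lower bound = max(25, 18) = 25

25


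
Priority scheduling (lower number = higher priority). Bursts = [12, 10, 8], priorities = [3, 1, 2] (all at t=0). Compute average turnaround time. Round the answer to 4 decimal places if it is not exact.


Sort by priority (ascending = highest first):
Order: [(1, 10), (2, 8), (3, 12)]
Completion times:
  Priority 1, burst=10, C=10
  Priority 2, burst=8, C=18
  Priority 3, burst=12, C=30
Average turnaround = 58/3 = 19.3333

19.3333


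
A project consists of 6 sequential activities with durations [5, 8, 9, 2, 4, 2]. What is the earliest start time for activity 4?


Activity 4 starts after activities 1 through 3 complete.
Predecessor durations: [5, 8, 9]
ES = 5 + 8 + 9 = 22

22


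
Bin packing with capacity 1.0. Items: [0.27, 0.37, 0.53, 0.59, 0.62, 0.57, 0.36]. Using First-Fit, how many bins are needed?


Place items sequentially using First-Fit:
  Item 0.27 -> new Bin 1
  Item 0.37 -> Bin 1 (now 0.64)
  Item 0.53 -> new Bin 2
  Item 0.59 -> new Bin 3
  Item 0.62 -> new Bin 4
  Item 0.57 -> new Bin 5
  Item 0.36 -> Bin 1 (now 1.0)
Total bins used = 5

5


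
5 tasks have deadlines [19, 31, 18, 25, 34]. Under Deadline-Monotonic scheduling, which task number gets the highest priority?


Sort tasks by relative deadline (ascending):
  Task 3: deadline = 18
  Task 1: deadline = 19
  Task 4: deadline = 25
  Task 2: deadline = 31
  Task 5: deadline = 34
Priority order (highest first): [3, 1, 4, 2, 5]
Highest priority task = 3

3


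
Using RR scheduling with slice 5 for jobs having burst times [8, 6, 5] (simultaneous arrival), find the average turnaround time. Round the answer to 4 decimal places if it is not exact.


Time quantum = 5
Execution trace:
  J1 runs 5 units, time = 5
  J2 runs 5 units, time = 10
  J3 runs 5 units, time = 15
  J1 runs 3 units, time = 18
  J2 runs 1 units, time = 19
Finish times: [18, 19, 15]
Average turnaround = 52/3 = 17.3333

17.3333


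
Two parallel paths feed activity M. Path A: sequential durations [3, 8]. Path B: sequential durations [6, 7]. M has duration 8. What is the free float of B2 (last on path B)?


ES(B2) = sum of predecessors on chain B = 6
EF(B2) = ES + duration = 6 + 7 = 13
Successor of B2 is M. ES(M) = max(sum(A), sum(B)) = max(11, 13) = 13
Free float = ES(successor) - EF(current) = 13 - 13 = 0

0


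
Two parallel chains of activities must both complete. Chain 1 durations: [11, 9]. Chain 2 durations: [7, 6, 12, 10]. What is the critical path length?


Path A total = 11 + 9 = 20
Path B total = 7 + 6 + 12 + 10 = 35
Critical path = longest path = max(20, 35) = 35

35


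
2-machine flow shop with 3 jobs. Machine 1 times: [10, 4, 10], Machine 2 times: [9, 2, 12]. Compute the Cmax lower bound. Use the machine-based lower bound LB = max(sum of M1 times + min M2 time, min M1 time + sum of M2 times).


LB1 = sum(M1 times) + min(M2 times) = 24 + 2 = 26
LB2 = min(M1 times) + sum(M2 times) = 4 + 23 = 27
Lower bound = max(LB1, LB2) = max(26, 27) = 27

27


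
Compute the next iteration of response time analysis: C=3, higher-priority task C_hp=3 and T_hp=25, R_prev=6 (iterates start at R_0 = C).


R_next = C + ceil(R_prev / T_hp) * C_hp
ceil(6 / 25) = ceil(0.24) = 1
Interference = 1 * 3 = 3
R_next = 3 + 3 = 6
R_next = R_prev, so the iteration has converged (response time = 6).

6


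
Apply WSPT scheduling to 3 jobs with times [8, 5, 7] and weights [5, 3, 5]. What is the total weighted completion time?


Compute p/w ratios and sort ascending (WSPT): [(7, 5), (8, 5), (5, 3)]
Compute weighted completion times:
  Job (p=7,w=5): C=7, w*C=5*7=35
  Job (p=8,w=5): C=15, w*C=5*15=75
  Job (p=5,w=3): C=20, w*C=3*20=60
Total weighted completion time = 170

170


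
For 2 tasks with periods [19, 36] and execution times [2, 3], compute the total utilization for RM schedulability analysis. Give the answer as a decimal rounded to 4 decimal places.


Compute individual utilizations (exact fractions):
  Task 1: C/T = 2/19 (approx. 0.1053)
  Task 2: C/T = 3/36 = 1/12 (approx. 0.0833)
Total utilization U = 2/19 + 1/12 = 43/228
Rounded to 4 decimal places: U = 0.1886
RM (Liu & Layland) bound for 2 tasks = 0.828427; compare with U = 43/228 (approx. 0.188596)
U <= bound, so schedulable by RM sufficient condition.

0.1886


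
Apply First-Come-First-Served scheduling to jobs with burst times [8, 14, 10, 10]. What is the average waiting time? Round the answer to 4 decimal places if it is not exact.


FCFS order (as given): [8, 14, 10, 10]
Waiting times:
  Job 1: wait = 0
  Job 2: wait = 8
  Job 3: wait = 22
  Job 4: wait = 32
Sum of waiting times = 62
Average waiting time = 62/4 = 15.5

15.5


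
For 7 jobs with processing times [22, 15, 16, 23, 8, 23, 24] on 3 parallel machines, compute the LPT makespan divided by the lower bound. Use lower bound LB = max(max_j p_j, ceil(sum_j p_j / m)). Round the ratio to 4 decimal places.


LPT order: [24, 23, 23, 22, 16, 15, 8]
Machine loads after assignment: [47, 45, 39]
LPT makespan = 47
Lower bound = max(max_job, ceil(total/3)) = max(24, 44) = 44
Ratio = 47 / 44 = 1.0682

1.0682


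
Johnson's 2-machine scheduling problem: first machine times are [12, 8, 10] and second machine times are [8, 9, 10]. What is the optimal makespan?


Apply Johnson's rule:
  Group 1 (a <= b): [(2, 8, 9), (3, 10, 10)]
  Group 2 (a > b): [(1, 12, 8)]
Optimal job order: [2, 3, 1]
Schedule:
  Job 2: M1 done at 8, M2 done at 17
  Job 3: M1 done at 18, M2 done at 28
  Job 1: M1 done at 30, M2 done at 38
Makespan = 38

38


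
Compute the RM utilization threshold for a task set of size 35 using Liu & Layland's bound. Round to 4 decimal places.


Compute 2^(1/35) = 1.0200016094
Subtract 1: 1.0200016094 - 1 = 0.0200016094
Multiply by n: 35 * 0.0200016094 = 0.7000563290
Round to 4 dp: 0.7001

0.7001


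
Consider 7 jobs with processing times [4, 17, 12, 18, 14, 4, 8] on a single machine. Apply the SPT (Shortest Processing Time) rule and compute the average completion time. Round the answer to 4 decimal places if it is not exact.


Sort jobs by processing time (SPT order): [4, 4, 8, 12, 14, 17, 18]
Compute completion times sequentially:
  Job 1: processing = 4, completes at 4
  Job 2: processing = 4, completes at 8
  Job 3: processing = 8, completes at 16
  Job 4: processing = 12, completes at 28
  Job 5: processing = 14, completes at 42
  Job 6: processing = 17, completes at 59
  Job 7: processing = 18, completes at 77
Sum of completion times = 234
Average completion time = 234/7 = 33.4286

33.4286


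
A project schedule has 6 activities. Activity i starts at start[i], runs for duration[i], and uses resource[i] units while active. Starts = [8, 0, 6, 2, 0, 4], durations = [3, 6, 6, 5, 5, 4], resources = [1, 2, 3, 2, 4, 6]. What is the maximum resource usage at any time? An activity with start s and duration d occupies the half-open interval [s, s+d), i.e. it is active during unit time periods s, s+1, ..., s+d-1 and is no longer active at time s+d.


Each activity i is active on [start_i, start_i + duration_i).
Compute total resource usage per time slot:
  t=0: active resources = [2, 4], total = 6
  t=1: active resources = [2, 4], total = 6
  t=2: active resources = [2, 2, 4], total = 8
  t=3: active resources = [2, 2, 4], total = 8
  t=4: active resources = [2, 2, 4, 6], total = 14
  t=5: active resources = [2, 2, 6], total = 10
  t=6: active resources = [3, 2, 6], total = 11
  t=7: active resources = [3, 6], total = 9
  t=8: active resources = [1, 3], total = 4
  t=9: active resources = [1, 3], total = 4
  t=10: active resources = [1, 3], total = 4
  t=11: active resources = [3], total = 3
Peak resource demand = 14

14


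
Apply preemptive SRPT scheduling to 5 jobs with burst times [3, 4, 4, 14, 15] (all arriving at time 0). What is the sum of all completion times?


Since all jobs arrive at t=0, SRPT equals SPT ordering.
SPT order: [3, 4, 4, 14, 15]
Completion times:
  Job 1: p=3, C=3
  Job 2: p=4, C=7
  Job 3: p=4, C=11
  Job 4: p=14, C=25
  Job 5: p=15, C=40
Total completion time = 3 + 7 + 11 + 25 + 40 = 86

86


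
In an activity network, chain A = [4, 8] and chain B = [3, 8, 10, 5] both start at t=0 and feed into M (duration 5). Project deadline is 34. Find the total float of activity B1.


Forward pass: ES(B1) = sum of predecessors on chain B = 0
EF = ES + duration = 0 + 3 = 3
Backward pass: LF(M) = deadline = 34; LS(M) = 34 - 5 = 29
LF(B1) = LS(M) - sum(successors on chain B) = 29 - 23 = 6
LS = LF - duration = 6 - 3 = 3
Total float = LS - ES = 3 - 0 = 3

3


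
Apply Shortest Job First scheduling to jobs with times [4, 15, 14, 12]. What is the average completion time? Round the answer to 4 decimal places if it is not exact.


SJF order (ascending): [4, 12, 14, 15]
Completion times:
  Job 1: burst=4, C=4
  Job 2: burst=12, C=16
  Job 3: burst=14, C=30
  Job 4: burst=15, C=45
Average completion = 95/4 = 23.75

23.75


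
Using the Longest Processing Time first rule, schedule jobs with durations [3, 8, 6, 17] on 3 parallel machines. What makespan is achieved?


Sort jobs in decreasing order (LPT): [17, 8, 6, 3]
Assign each job to the least loaded machine:
  Machine 1: jobs [17], load = 17
  Machine 2: jobs [8], load = 8
  Machine 3: jobs [6, 3], load = 9
Makespan = max load = 17

17


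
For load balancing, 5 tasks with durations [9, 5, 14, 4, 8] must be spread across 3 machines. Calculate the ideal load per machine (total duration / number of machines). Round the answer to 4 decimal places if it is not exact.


Total processing time = 9 + 5 + 14 + 4 + 8 = 40
Number of machines = 3
Ideal balanced load = 40 / 3 = 13.3333

13.3333


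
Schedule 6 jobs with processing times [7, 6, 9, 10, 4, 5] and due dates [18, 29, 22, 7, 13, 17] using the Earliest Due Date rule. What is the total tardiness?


Sort by due date (EDD order): [(10, 7), (4, 13), (5, 17), (7, 18), (9, 22), (6, 29)]
Compute completion times and tardiness:
  Job 1: p=10, d=7, C=10, tardiness=max(0,10-7)=3
  Job 2: p=4, d=13, C=14, tardiness=max(0,14-13)=1
  Job 3: p=5, d=17, C=19, tardiness=max(0,19-17)=2
  Job 4: p=7, d=18, C=26, tardiness=max(0,26-18)=8
  Job 5: p=9, d=22, C=35, tardiness=max(0,35-22)=13
  Job 6: p=6, d=29, C=41, tardiness=max(0,41-29)=12
Total tardiness = 39

39


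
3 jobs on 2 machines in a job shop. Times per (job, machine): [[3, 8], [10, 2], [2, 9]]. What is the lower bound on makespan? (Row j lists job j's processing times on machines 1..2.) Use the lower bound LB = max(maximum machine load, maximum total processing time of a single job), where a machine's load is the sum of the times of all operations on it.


Machine loads:
  Machine 1: 3 + 10 + 2 = 15
  Machine 2: 8 + 2 + 9 = 19
Max machine load = 19
Job totals:
  Job 1: 11
  Job 2: 12
  Job 3: 11
Max job total = 12
Lower bound = max(19, 12) = 19

19


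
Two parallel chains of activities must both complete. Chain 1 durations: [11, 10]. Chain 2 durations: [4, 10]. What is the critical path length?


Path A total = 11 + 10 = 21
Path B total = 4 + 10 = 14
Critical path = longest path = max(21, 14) = 21

21


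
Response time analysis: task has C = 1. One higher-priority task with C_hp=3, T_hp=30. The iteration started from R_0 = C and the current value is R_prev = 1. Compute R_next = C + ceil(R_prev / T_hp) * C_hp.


R_next = C + ceil(R_prev / T_hp) * C_hp
ceil(1 / 30) = ceil(0.0333) = 1
Interference = 1 * 3 = 3
R_next = 1 + 3 = 4

4


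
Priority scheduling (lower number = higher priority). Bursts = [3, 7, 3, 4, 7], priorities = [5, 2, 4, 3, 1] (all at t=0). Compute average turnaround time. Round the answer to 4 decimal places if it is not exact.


Sort by priority (ascending = highest first):
Order: [(1, 7), (2, 7), (3, 4), (4, 3), (5, 3)]
Completion times:
  Priority 1, burst=7, C=7
  Priority 2, burst=7, C=14
  Priority 3, burst=4, C=18
  Priority 4, burst=3, C=21
  Priority 5, burst=3, C=24
Average turnaround = 84/5 = 16.8

16.8


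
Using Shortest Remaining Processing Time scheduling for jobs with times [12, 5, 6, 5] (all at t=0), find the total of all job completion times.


Since all jobs arrive at t=0, SRPT equals SPT ordering.
SPT order: [5, 5, 6, 12]
Completion times:
  Job 1: p=5, C=5
  Job 2: p=5, C=10
  Job 3: p=6, C=16
  Job 4: p=12, C=28
Total completion time = 5 + 10 + 16 + 28 = 59

59


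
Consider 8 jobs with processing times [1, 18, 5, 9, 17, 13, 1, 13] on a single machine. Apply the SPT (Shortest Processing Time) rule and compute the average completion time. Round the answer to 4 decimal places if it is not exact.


Sort jobs by processing time (SPT order): [1, 1, 5, 9, 13, 13, 17, 18]
Compute completion times sequentially:
  Job 1: processing = 1, completes at 1
  Job 2: processing = 1, completes at 2
  Job 3: processing = 5, completes at 7
  Job 4: processing = 9, completes at 16
  Job 5: processing = 13, completes at 29
  Job 6: processing = 13, completes at 42
  Job 7: processing = 17, completes at 59
  Job 8: processing = 18, completes at 77
Sum of completion times = 233
Average completion time = 233/8 = 29.125

29.125


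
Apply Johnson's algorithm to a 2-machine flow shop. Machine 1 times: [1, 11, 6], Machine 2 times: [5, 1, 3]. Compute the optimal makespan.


Apply Johnson's rule:
  Group 1 (a <= b): [(1, 1, 5)]
  Group 2 (a > b): [(3, 6, 3), (2, 11, 1)]
Optimal job order: [1, 3, 2]
Schedule:
  Job 1: M1 done at 1, M2 done at 6
  Job 3: M1 done at 7, M2 done at 10
  Job 2: M1 done at 18, M2 done at 19
Makespan = 19

19


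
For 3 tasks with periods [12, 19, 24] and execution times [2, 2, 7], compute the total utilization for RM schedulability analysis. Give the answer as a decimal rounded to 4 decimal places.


Compute individual utilizations (exact fractions):
  Task 1: C/T = 2/12 = 1/6 (approx. 0.1667)
  Task 2: C/T = 2/19 (approx. 0.1053)
  Task 3: C/T = 7/24 (approx. 0.2917)
Total utilization U = 1/6 + 2/19 + 7/24 = 257/456
Rounded to 4 decimal places: U = 0.5636
RM (Liu & Layland) bound for 3 tasks = 0.779763; compare with U = 257/456 (approx. 0.563596)
U <= bound, so schedulable by RM sufficient condition.

0.5636


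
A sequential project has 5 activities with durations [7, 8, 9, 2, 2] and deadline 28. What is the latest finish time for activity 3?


LF(activity 3) = deadline - sum of successor durations
Successors: activities 4 through 5 with durations [2, 2]
Sum of successor durations = 4
LF = 28 - 4 = 24

24


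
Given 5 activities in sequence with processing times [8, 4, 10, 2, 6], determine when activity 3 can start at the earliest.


Activity 3 starts after activities 1 through 2 complete.
Predecessor durations: [8, 4]
ES = 8 + 4 = 12

12


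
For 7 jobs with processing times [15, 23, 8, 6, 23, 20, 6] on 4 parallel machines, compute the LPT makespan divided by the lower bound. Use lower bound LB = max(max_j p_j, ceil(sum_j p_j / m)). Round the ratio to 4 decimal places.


LPT order: [23, 23, 20, 15, 8, 6, 6]
Machine loads after assignment: [29, 23, 26, 23]
LPT makespan = 29
Lower bound = max(max_job, ceil(total/4)) = max(23, 26) = 26
Ratio = 29 / 26 = 1.1154

1.1154


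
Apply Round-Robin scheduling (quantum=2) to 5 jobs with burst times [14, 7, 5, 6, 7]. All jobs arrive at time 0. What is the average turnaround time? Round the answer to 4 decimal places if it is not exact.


Time quantum = 2
Execution trace:
  J1 runs 2 units, time = 2
  J2 runs 2 units, time = 4
  J3 runs 2 units, time = 6
  J4 runs 2 units, time = 8
  J5 runs 2 units, time = 10
  J1 runs 2 units, time = 12
  J2 runs 2 units, time = 14
  J3 runs 2 units, time = 16
  J4 runs 2 units, time = 18
  J5 runs 2 units, time = 20
  J1 runs 2 units, time = 22
  J2 runs 2 units, time = 24
  J3 runs 1 units, time = 25
  J4 runs 2 units, time = 27
  J5 runs 2 units, time = 29
  J1 runs 2 units, time = 31
  J2 runs 1 units, time = 32
  J5 runs 1 units, time = 33
  J1 runs 2 units, time = 35
  J1 runs 2 units, time = 37
  J1 runs 2 units, time = 39
Finish times: [39, 32, 25, 27, 33]
Average turnaround = 156/5 = 31.2

31.2


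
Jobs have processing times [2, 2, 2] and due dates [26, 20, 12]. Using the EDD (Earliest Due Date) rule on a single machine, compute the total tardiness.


Sort by due date (EDD order): [(2, 12), (2, 20), (2, 26)]
Compute completion times and tardiness:
  Job 1: p=2, d=12, C=2, tardiness=max(0,2-12)=0
  Job 2: p=2, d=20, C=4, tardiness=max(0,4-20)=0
  Job 3: p=2, d=26, C=6, tardiness=max(0,6-26)=0
Total tardiness = 0

0
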